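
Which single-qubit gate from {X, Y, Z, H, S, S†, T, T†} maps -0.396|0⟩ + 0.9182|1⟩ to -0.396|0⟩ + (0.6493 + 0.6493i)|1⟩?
T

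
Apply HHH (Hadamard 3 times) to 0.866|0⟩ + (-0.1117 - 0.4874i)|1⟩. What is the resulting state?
(0.5334 - 0.3446i)|0⟩ + (0.6913 + 0.3446i)|1⟩

H² = I, so H^3 = H: a single Hadamard. With (a, b) = (0.866, (-0.1117 - 0.4874i)), H gives ((a + b)/√2, (a − b)/√2) = ((0.5334 - 0.3446i), (0.6913 + 0.3446i)).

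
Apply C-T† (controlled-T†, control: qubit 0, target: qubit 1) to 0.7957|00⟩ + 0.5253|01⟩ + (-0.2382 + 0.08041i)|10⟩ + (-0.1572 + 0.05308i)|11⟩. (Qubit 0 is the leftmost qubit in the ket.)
0.7957|00⟩ + 0.5253|01⟩ + (-0.2382 + 0.08041i)|10⟩ + (-0.07362 + 0.1487i)|11⟩

C-T† leaves the control-|0⟩ kets |00⟩, |01⟩ unchanged and applies T† to qubit 1 on the control-|1⟩ pair (|10⟩, |11⟩).
T† = [[1, 0], [0, (1/√2 - (1/√2)i)]].
With a = amp(|10⟩) = (-0.2382 + 0.08041i) and b = amp(|11⟩) = (-0.1572 + 0.05308i):
new amp(|10⟩) = (1)·a = (-0.2382 + 0.08041i)
new amp(|11⟩) = (1/√2 - (1/√2)i)·b = (-0.07362 + 0.1487i)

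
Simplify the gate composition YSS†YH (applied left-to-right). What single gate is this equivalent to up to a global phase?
H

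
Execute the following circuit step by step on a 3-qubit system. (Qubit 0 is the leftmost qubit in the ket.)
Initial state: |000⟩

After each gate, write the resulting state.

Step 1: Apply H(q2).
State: 1/√2|000⟩ + 1/√2|001⟩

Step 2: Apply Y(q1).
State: (1/√2)i|010⟩ + (1/√2)i|011⟩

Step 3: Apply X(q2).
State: (1/√2)i|010⟩ + (1/√2)i|011⟩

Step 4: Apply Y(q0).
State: -1/√2|110⟩ - 1/√2|111⟩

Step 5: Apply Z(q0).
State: 1/√2|110⟩ + 1/√2|111⟩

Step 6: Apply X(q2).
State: 1/√2|110⟩ + 1/√2|111⟩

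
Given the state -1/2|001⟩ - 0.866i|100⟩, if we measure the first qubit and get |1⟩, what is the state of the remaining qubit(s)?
-i|00⟩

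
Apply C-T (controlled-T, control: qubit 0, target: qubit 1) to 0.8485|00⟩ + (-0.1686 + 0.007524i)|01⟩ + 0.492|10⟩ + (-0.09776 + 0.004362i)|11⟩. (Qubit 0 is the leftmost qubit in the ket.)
0.8485|00⟩ + (-0.1686 + 0.007524i)|01⟩ + 0.492|10⟩ + (-0.07221 - 0.06604i)|11⟩

C-T leaves the control-|0⟩ kets |00⟩, |01⟩ unchanged and applies T to qubit 1 on the control-|1⟩ pair (|10⟩, |11⟩).
T = [[1, 0], [0, (1/√2 + (1/√2)i)]].
With a = amp(|10⟩) = 0.492 and b = amp(|11⟩) = (-0.09776 + 0.004362i):
new amp(|10⟩) = (1)·a = 0.492
new amp(|11⟩) = (1/√2 + (1/√2)i)·b = (-0.07221 - 0.06604i)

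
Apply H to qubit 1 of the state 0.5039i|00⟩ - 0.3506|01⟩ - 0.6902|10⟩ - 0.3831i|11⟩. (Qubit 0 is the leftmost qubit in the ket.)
(-0.2479 + 0.3563i)|00⟩ + (0.2479 + 0.3563i)|01⟩ + (-0.488 - 0.2709i)|10⟩ + (-0.488 + 0.2709i)|11⟩

H on qubit 1 mixes each pair of kets that differ only in qubit 1: amplitudes (a, b) of (|…0…⟩, |…1…⟩) become ((a + b)/√2, (a − b)/√2). Kets absent from the input have amplitude 0.
(|00⟩, |01⟩): (a, b) = (0.5039i, -0.3506) → ((-0.2479 + 0.3563i), (0.2479 + 0.3563i))
(|10⟩, |11⟩): (a, b) = (-0.6902, -0.3831i) → ((-0.488 - 0.2709i), (-0.488 + 0.2709i))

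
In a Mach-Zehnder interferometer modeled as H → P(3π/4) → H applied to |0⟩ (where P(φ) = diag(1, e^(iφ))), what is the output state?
(0.1464 + (1/√8)i)|0⟩ + (0.8536 - (1/√8)i)|1⟩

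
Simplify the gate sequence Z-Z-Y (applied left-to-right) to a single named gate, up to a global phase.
Y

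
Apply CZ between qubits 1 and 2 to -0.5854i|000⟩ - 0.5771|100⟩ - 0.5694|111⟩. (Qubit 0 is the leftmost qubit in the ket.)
-0.5854i|000⟩ - 0.5771|100⟩ + 0.5694|111⟩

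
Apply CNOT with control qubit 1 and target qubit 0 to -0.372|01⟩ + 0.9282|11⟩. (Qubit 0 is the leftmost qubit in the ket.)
0.9282|01⟩ - 0.372|11⟩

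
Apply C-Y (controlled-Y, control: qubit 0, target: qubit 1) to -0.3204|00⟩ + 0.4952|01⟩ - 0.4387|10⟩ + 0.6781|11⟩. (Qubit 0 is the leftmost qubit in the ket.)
-0.3204|00⟩ + 0.4952|01⟩ - 0.6781i|10⟩ - 0.4387i|11⟩

C-Y leaves the control-|0⟩ kets |00⟩, |01⟩ unchanged and applies Y to qubit 1 on the control-|1⟩ pair (|10⟩, |11⟩).
Y = [[0, -i], [i, 0]].
With a = amp(|10⟩) = -0.4387 and b = amp(|11⟩) = 0.6781:
new amp(|10⟩) = (-i)·b = -0.6781i
new amp(|11⟩) = (i)·a = -0.4387i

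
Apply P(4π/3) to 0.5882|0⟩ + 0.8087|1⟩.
0.5882|0⟩ + (-0.4044 - 0.7004i)|1⟩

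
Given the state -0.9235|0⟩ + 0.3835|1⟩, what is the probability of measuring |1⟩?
0.1471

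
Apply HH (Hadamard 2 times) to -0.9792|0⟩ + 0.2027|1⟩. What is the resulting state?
-0.9792|0⟩ + 0.2027|1⟩

H² = I, so an even number of Hadamards cancels: H^2 = I and the state is unchanged.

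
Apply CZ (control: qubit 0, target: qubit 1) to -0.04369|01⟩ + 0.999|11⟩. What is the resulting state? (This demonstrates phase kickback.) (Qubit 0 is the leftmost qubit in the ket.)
-0.04369|01⟩ - 0.999|11⟩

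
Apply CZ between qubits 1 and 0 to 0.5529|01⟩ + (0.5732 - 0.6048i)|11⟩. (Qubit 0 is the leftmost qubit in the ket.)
0.5529|01⟩ + (-0.5732 + 0.6048i)|11⟩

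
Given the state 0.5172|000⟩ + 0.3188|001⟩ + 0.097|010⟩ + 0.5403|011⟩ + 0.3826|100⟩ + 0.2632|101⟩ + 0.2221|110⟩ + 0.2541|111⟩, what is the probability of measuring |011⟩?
0.2919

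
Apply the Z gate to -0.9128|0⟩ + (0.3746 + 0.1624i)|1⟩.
-0.9128|0⟩ + (-0.3746 - 0.1624i)|1⟩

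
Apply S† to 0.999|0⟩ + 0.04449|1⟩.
0.999|0⟩ - 0.04449i|1⟩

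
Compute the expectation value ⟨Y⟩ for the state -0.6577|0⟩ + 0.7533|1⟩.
0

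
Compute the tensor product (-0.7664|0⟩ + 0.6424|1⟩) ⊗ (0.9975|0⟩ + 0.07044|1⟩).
-0.7645|00⟩ - 0.05399|01⟩ + 0.6408|10⟩ + 0.04525|11⟩

amp(|b₁b₂…⟩) = product of the factor amplitudes for bits b₁, b₂, …; only kets whose every factor amplitude is nonzero survive.
|00⟩: (-0.7664)(0.9975) = -0.7645
|01⟩: (-0.7664)(0.07044) = -0.05399
|10⟩: (0.6424)(0.9975) = 0.6408
|11⟩: (0.6424)(0.07044) = 0.04525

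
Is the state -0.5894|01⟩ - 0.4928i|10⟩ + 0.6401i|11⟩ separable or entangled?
Entangled

Writing the state as a|00⟩ + b|01⟩ + c|10⟩ + d|11⟩, it is a product state iff ad − bc = 0.
Here (a, b, c, d) = (0, -0.5894, -0.4928i, 0.6401i): ad − bc = (0)(0.6401i) − (-0.5894)(-0.4928i) = -0.2905i ≠ 0, so the state is entangled.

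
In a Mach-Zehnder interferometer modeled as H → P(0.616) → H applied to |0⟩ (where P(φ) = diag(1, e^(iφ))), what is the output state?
(0.9081 + 0.2889i)|0⟩ + (0.0919 - 0.2889i)|1⟩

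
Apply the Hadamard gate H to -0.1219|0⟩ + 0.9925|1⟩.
0.6156|0⟩ - 0.788|1⟩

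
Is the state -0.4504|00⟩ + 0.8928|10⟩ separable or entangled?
Separable

Writing the state as a|00⟩ + b|01⟩ + c|10⟩ + d|11⟩, it is a product state iff ad − bc = 0.
Here (a, b, c, d) = (-0.4504, 0, 0.8928, 0): ad − bc = (-0.4504)(0) − (0)(0.8928) = 0, so the state is separable.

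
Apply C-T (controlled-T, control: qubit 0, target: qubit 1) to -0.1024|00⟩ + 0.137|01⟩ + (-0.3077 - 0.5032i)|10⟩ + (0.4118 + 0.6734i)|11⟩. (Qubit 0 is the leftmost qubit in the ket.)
-0.1024|00⟩ + 0.137|01⟩ + (-0.3077 - 0.5032i)|10⟩ + (-0.185 + 0.7674i)|11⟩

C-T leaves the control-|0⟩ kets |00⟩, |01⟩ unchanged and applies T to qubit 1 on the control-|1⟩ pair (|10⟩, |11⟩).
T = [[1, 0], [0, (1/√2 + (1/√2)i)]].
With a = amp(|10⟩) = (-0.3077 - 0.5032i) and b = amp(|11⟩) = (0.4118 + 0.6734i):
new amp(|10⟩) = (1)·a = (-0.3077 - 0.5032i)
new amp(|11⟩) = (1/√2 + (1/√2)i)·b = (-0.185 + 0.7674i)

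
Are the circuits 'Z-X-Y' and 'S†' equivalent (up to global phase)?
No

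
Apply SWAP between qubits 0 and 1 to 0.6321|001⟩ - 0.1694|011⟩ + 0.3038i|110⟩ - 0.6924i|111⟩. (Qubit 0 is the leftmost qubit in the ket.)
0.6321|001⟩ - 0.1694|101⟩ + 0.3038i|110⟩ - 0.6924i|111⟩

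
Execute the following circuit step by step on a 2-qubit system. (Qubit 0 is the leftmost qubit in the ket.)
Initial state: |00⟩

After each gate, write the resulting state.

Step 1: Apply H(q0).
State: 1/√2|00⟩ + 1/√2|10⟩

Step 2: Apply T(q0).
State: 1/√2|00⟩ + (1/2 + (1/2)i)|10⟩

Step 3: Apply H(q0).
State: (0.8536 + (1/√8)i)|00⟩ + (0.1464 - (1/√8)i)|10⟩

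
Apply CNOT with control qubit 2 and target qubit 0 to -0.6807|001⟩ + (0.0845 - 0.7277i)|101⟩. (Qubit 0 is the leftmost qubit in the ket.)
(0.0845 - 0.7277i)|001⟩ - 0.6807|101⟩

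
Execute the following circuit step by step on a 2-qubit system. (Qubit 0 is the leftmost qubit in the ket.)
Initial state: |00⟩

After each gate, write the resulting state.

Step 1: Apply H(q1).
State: 1/√2|00⟩ + 1/√2|01⟩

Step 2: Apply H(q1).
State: |00⟩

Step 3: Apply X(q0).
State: |10⟩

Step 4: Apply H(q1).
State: 1/√2|10⟩ + 1/√2|11⟩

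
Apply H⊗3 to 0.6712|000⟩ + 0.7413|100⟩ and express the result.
0.4994|000⟩ + 0.4994|001⟩ + 0.4994|010⟩ + 0.4994|011⟩ - 0.02478|100⟩ - 0.02478|101⟩ - 0.02478|110⟩ - 0.02478|111⟩

H⊗3 gives amp(|y⟩) = (1/2√2) Σ_x (−1)^(x·y) amp(|x⟩), where x·y is the number of positions in which both x and y have a 1.
|000⟩: (0.6712 + 0.7413)/(2√2) = 0.4994
|001⟩: (0.6712 + 0.7413)/(2√2) = 0.4994
|010⟩: (0.6712 + 0.7413)/(2√2) = 0.4994
|011⟩: (0.6712 + 0.7413)/(2√2) = 0.4994
|100⟩: (0.6712 - 0.7413)/(2√2) = -0.02478
|101⟩: (0.6712 - 0.7413)/(2√2) = -0.02478
|110⟩: (0.6712 - 0.7413)/(2√2) = -0.02478
|111⟩: (0.6712 - 0.7413)/(2√2) = -0.02478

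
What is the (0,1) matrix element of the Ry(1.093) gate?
-0.5197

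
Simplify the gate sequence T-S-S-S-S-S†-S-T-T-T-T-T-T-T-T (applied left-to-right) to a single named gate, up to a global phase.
T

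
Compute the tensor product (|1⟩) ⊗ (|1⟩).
|11⟩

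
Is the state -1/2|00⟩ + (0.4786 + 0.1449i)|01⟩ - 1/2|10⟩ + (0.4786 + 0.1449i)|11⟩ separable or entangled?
Separable

Writing the state as a|00⟩ + b|01⟩ + c|10⟩ + d|11⟩, it is a product state iff ad − bc = 0.
Here (a, b, c, d) = (-1/2, (0.4786 + 0.1449i), -1/2, (0.4786 + 0.1449i)): ad − bc = (-1/2)(0.4786 + 0.1449i) − (0.4786 + 0.1449i)(-1/2) = 0, so the state is separable.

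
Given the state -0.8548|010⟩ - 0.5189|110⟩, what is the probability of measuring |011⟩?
0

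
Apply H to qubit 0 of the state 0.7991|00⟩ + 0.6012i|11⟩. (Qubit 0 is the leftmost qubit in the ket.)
0.565|00⟩ + 0.4251i|01⟩ + 0.565|10⟩ - 0.4251i|11⟩

H on qubit 0 mixes each pair of kets that differ only in qubit 0: amplitudes (a, b) of (|…0…⟩, |…1…⟩) become ((a + b)/√2, (a − b)/√2). Kets absent from the input have amplitude 0.
(|00⟩, |10⟩): (a, b) = (0.7991, 0) → (0.565, 0.565)
(|01⟩, |11⟩): (a, b) = (0, 0.6012i) → (0.4251i, -0.4251i)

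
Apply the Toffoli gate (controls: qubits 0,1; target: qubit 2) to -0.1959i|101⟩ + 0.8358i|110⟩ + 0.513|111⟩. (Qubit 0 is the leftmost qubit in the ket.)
-0.1959i|101⟩ + 0.513|110⟩ + 0.8358i|111⟩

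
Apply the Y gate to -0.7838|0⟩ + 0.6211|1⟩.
-0.6211i|0⟩ - 0.7838i|1⟩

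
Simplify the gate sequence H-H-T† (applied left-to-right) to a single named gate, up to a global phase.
T†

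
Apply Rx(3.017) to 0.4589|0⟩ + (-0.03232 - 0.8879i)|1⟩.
(-0.8576 + 0.03226i)|0⟩ + (-0.002012 - 0.5133i)|1⟩

Rx(3.017) = [[cos(θ/2), −i·sin(θ/2)], [−i·sin(θ/2), cos(θ/2)]]; θ = 3.017, cos(θ/2) ≈ 0.062256, sin(θ/2) ≈ 0.99806.
With a = amp(|0⟩) = 0.4589 and b = amp(|1⟩) = (-0.03232 - 0.8879i):
new amp(|0⟩) = (0.062256)·a + (-0.99806i)·b = (-0.8576 + 0.03226i)
new amp(|1⟩) = (-0.99806i)·a + (0.062256)·b = (-0.002012 - 0.5133i)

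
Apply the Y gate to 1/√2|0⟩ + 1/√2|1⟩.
-(1/√2)i|0⟩ + (1/√2)i|1⟩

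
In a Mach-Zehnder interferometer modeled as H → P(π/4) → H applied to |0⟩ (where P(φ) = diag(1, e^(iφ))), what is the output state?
(0.8536 + (1/√8)i)|0⟩ + (0.1464 - (1/√8)i)|1⟩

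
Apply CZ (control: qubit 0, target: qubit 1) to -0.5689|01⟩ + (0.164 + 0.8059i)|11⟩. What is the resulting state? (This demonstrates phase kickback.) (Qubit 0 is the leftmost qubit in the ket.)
-0.5689|01⟩ + (-0.164 - 0.8059i)|11⟩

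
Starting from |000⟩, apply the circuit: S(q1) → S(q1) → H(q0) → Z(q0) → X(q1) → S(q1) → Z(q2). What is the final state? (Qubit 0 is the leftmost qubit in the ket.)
(1/√2)i|010⟩ - (1/√2)i|110⟩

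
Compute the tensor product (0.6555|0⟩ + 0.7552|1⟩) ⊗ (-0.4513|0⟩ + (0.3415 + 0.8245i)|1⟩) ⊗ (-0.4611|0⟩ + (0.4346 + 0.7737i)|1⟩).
0.1364|000⟩ + (-0.1286 - 0.2289i)|001⟩ + (-0.1032 - 0.2492i)|010⟩ + (-0.3209 + 0.4081i)|011⟩ + 0.1572|100⟩ + (-0.1481 - 0.2637i)|101⟩ + (-0.1189 - 0.2871i)|110⟩ + (-0.3697 + 0.4701i)|111⟩

amp(|b₁b₂…⟩) = product of the factor amplitudes for bits b₁, b₂, …; only kets whose every factor amplitude is nonzero survive.
|000⟩: (0.6555)(-0.4513)(-0.4611) = 0.1364
|001⟩: (0.6555)(-0.4513)(0.4346 + 0.7737i) = (-0.1286 - 0.2289i)
|010⟩: (0.6555)(0.3415 + 0.8245i)(-0.4611) = (-0.1032 - 0.2492i)
|011⟩: (0.6555)(0.3415 + 0.8245i)(0.4346 + 0.7737i) = (-0.3209 + 0.4081i)
|100⟩: (0.7552)(-0.4513)(-0.4611) = 0.1572
|101⟩: (0.7552)(-0.4513)(0.4346 + 0.7737i) = (-0.1481 - 0.2637i)
|110⟩: (0.7552)(0.3415 + 0.8245i)(-0.4611) = (-0.1189 - 0.2871i)
|111⟩: (0.7552)(0.3415 + 0.8245i)(0.4346 + 0.7737i) = (-0.3697 + 0.4701i)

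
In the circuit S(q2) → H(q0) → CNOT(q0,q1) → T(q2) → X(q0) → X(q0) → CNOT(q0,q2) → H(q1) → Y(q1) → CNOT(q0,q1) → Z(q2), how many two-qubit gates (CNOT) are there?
3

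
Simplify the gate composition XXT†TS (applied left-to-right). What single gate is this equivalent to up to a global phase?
S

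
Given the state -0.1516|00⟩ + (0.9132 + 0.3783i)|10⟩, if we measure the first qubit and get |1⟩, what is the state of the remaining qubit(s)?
(0.9239 + 0.3827i)|0⟩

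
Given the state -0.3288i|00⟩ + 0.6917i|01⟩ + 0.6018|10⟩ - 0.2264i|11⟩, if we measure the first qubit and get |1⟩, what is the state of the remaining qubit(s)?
0.936|0⟩ - 0.3521i|1⟩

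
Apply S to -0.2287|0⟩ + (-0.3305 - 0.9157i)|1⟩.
-0.2287|0⟩ + (0.9157 - 0.3305i)|1⟩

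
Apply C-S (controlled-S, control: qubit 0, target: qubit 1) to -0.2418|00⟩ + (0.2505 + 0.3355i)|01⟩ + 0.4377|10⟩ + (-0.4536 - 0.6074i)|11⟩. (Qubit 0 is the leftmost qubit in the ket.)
-0.2418|00⟩ + (0.2505 + 0.3355i)|01⟩ + 0.4377|10⟩ + (0.6074 - 0.4536i)|11⟩

C-S leaves the control-|0⟩ kets |00⟩, |01⟩ unchanged and applies S to qubit 1 on the control-|1⟩ pair (|10⟩, |11⟩).
S = [[1, 0], [0, i]].
With a = amp(|10⟩) = 0.4377 and b = amp(|11⟩) = (-0.4536 - 0.6074i):
new amp(|10⟩) = (1)·a = 0.4377
new amp(|11⟩) = (i)·b = (0.6074 - 0.4536i)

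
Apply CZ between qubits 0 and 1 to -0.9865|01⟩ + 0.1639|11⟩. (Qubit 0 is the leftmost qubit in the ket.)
-0.9865|01⟩ - 0.1639|11⟩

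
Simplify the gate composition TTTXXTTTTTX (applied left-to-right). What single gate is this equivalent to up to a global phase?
X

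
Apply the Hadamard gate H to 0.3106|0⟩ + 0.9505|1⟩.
0.8917|0⟩ - 0.4525|1⟩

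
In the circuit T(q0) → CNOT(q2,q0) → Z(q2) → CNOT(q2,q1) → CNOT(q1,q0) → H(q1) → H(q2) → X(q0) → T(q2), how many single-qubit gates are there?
6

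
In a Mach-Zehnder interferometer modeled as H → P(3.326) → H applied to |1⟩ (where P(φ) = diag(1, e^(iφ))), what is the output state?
(0.9915 + 0.09168i)|0⟩ + (0.008477 - 0.09168i)|1⟩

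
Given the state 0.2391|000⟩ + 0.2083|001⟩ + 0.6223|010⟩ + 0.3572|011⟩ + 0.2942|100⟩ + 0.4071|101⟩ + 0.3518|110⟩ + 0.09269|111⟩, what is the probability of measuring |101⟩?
0.1657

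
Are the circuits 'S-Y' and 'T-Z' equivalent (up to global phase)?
No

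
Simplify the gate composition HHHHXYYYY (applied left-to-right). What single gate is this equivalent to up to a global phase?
X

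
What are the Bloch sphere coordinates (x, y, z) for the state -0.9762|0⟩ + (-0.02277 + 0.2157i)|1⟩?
(0.04446, -0.4211, 0.9059)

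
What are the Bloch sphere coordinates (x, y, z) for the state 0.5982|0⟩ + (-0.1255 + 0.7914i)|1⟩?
(-0.1501, 0.9468, -0.2842)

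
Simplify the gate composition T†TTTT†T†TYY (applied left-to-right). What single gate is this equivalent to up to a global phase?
T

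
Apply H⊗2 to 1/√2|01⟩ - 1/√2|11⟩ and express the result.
1/√2|10⟩ - 1/√2|11⟩

H⊗2 gives amp(|y⟩) = (1/2) Σ_x (−1)^(x·y) amp(|x⟩), where x·y is the number of positions in which both x and y have a 1.
|00⟩: (1/√2 - 1/√2)/2 = 0
|01⟩: (-1/√2 + 1/√2)/2 = 0
|10⟩: (1/√2 + 1/√2)/2 = 1/√2
|11⟩: (-1/√2 - 1/√2)/2 = -1/√2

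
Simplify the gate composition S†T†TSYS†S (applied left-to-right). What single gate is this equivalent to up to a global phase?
Y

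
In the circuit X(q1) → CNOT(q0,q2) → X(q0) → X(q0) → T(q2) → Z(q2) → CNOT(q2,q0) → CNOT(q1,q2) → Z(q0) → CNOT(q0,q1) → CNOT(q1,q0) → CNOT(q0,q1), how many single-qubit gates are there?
6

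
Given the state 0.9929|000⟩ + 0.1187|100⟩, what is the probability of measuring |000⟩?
0.9859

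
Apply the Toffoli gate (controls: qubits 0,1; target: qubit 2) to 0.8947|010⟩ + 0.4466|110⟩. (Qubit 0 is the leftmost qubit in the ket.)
0.8947|010⟩ + 0.4466|111⟩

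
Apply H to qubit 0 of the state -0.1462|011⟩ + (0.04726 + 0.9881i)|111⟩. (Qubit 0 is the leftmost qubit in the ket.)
(-0.06996 + 0.6987i)|011⟩ + (-0.1368 - 0.6987i)|111⟩

H on qubit 0 mixes each pair of kets that differ only in qubit 0: amplitudes (a, b) of (|…0…⟩, |…1…⟩) become ((a + b)/√2, (a − b)/√2). Kets absent from the input have amplitude 0.
(|011⟩, |111⟩): (a, b) = (-0.1462, (0.04726 + 0.9881i)) → ((-0.06996 + 0.6987i), (-0.1368 - 0.6987i))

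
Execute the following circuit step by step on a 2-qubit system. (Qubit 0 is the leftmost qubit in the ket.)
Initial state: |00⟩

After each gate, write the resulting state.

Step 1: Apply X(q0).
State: |10⟩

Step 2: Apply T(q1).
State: |10⟩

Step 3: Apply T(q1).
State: |10⟩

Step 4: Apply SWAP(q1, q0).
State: |01⟩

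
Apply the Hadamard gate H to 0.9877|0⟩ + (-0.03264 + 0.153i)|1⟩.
(0.6753 + 0.1082i)|0⟩ + (0.7215 - 0.1082i)|1⟩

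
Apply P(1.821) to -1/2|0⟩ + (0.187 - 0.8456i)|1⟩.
-1/2|0⟩ + (0.773 + 0.3905i)|1⟩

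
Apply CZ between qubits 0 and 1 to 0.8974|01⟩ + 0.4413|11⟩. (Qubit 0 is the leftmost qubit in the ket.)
0.8974|01⟩ - 0.4413|11⟩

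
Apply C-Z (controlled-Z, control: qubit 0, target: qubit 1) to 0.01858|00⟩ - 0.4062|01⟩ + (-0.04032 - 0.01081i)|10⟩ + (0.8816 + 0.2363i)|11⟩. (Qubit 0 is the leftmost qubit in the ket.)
0.01858|00⟩ - 0.4062|01⟩ + (-0.04032 - 0.01081i)|10⟩ + (-0.8816 - 0.2363i)|11⟩

C-Z leaves the control-|0⟩ kets |00⟩, |01⟩ unchanged and applies Z to qubit 1 on the control-|1⟩ pair (|10⟩, |11⟩).
Z = [[1, 0], [0, -1]].
With a = amp(|10⟩) = (-0.04032 - 0.01081i) and b = amp(|11⟩) = (0.8816 + 0.2363i):
new amp(|10⟩) = (1)·a = (-0.04032 - 0.01081i)
new amp(|11⟩) = (-1)·b = (-0.8816 - 0.2363i)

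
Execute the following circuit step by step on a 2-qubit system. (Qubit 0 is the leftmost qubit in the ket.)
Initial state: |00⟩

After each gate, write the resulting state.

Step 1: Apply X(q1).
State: |01⟩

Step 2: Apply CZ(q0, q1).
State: |01⟩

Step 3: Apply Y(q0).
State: i|11⟩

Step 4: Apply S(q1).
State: -|11⟩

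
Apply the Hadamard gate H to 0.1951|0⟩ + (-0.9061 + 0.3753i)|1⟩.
(-0.5028 + 0.2654i)|0⟩ + (0.7787 - 0.2654i)|1⟩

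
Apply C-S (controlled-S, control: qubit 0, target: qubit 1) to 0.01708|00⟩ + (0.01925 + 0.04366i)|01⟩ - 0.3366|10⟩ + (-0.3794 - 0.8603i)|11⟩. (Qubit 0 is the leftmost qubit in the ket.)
0.01708|00⟩ + (0.01925 + 0.04366i)|01⟩ - 0.3366|10⟩ + (0.8603 - 0.3794i)|11⟩

C-S leaves the control-|0⟩ kets |00⟩, |01⟩ unchanged and applies S to qubit 1 on the control-|1⟩ pair (|10⟩, |11⟩).
S = [[1, 0], [0, i]].
With a = amp(|10⟩) = -0.3366 and b = amp(|11⟩) = (-0.3794 - 0.8603i):
new amp(|10⟩) = (1)·a = -0.3366
new amp(|11⟩) = (i)·b = (0.8603 - 0.3794i)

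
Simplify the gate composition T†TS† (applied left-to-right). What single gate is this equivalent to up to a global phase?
S†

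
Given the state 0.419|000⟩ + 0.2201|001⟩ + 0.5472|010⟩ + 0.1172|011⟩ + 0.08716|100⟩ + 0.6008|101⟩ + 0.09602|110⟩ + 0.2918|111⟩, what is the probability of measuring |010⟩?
0.2994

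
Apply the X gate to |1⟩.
|0⟩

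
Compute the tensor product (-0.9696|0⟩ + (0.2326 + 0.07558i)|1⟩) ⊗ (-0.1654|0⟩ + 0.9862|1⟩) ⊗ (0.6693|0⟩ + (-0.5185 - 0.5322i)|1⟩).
0.1073|000⟩ + (-0.08315 - 0.08535i)|001⟩ - 0.64|010⟩ + (0.4958 + 0.5089i)|011⟩ + (-0.02575 - 0.008367i)|100⟩ + (0.01329 + 0.02696i)|101⟩ + (0.1535 + 0.04989i)|110⟩ + (-0.07927 - 0.1607i)|111⟩

amp(|b₁b₂…⟩) = product of the factor amplitudes for bits b₁, b₂, …; only kets whose every factor amplitude is nonzero survive.
|000⟩: (-0.9696)(-0.1654)(0.6693) = 0.1073
|001⟩: (-0.9696)(-0.1654)(-0.5185 - 0.5322i) = (-0.08315 - 0.08535i)
|010⟩: (-0.9696)(0.9862)(0.6693) = -0.64
|011⟩: (-0.9696)(0.9862)(-0.5185 - 0.5322i) = (0.4958 + 0.5089i)
|100⟩: (0.2326 + 0.07558i)(-0.1654)(0.6693) = (-0.02575 - 0.008367i)
|101⟩: (0.2326 + 0.07558i)(-0.1654)(-0.5185 - 0.5322i) = (0.01329 + 0.02696i)
|110⟩: (0.2326 + 0.07558i)(0.9862)(0.6693) = (0.1535 + 0.04989i)
|111⟩: (0.2326 + 0.07558i)(0.9862)(-0.5185 - 0.5322i) = (-0.07927 - 0.1607i)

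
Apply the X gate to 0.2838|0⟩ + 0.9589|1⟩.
0.9589|0⟩ + 0.2838|1⟩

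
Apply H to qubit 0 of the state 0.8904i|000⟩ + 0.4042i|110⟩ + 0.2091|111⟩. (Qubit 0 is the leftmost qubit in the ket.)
0.6296i|000⟩ + 0.2858i|010⟩ + 0.1479|011⟩ + 0.6296i|100⟩ - 0.2858i|110⟩ - 0.1479|111⟩

H on qubit 0 mixes each pair of kets that differ only in qubit 0: amplitudes (a, b) of (|…0…⟩, |…1…⟩) become ((a + b)/√2, (a − b)/√2). Kets absent from the input have amplitude 0.
(|000⟩, |100⟩): (a, b) = (0.8904i, 0) → (0.6296i, 0.6296i)
(|010⟩, |110⟩): (a, b) = (0, 0.4042i) → (0.2858i, -0.2858i)
(|011⟩, |111⟩): (a, b) = (0, 0.2091) → (0.1479, -0.1479)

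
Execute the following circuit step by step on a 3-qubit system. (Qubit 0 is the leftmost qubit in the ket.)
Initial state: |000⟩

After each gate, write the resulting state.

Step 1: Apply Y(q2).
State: i|001⟩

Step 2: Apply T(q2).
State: (-1/√2 + (1/√2)i)|001⟩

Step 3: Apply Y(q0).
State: (-1/√2 - (1/√2)i)|101⟩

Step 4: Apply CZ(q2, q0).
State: (1/√2 + (1/√2)i)|101⟩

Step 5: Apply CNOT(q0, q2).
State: (1/√2 + (1/√2)i)|100⟩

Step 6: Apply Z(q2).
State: (1/√2 + (1/√2)i)|100⟩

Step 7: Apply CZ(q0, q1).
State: (1/√2 + (1/√2)i)|100⟩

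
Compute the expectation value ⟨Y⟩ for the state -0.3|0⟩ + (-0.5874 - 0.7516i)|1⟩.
0.451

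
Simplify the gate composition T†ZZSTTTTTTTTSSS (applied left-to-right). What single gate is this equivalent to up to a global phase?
T†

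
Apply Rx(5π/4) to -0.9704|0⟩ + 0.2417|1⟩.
(0.3714 - 0.2233i)|0⟩ + (-0.09249 + 0.8965i)|1⟩

Rx(5π/4) = [[cos(θ/2), −i·sin(θ/2)], [−i·sin(θ/2), cos(θ/2)]]; θ = 5π/4, cos(θ/2) ≈ -0.382683, sin(θ/2) ≈ 0.92388.
With a = amp(|0⟩) = -0.9704 and b = amp(|1⟩) = 0.2417:
new amp(|0⟩) = (-0.382683)·a + (-0.92388i)·b = (0.3714 - 0.2233i)
new amp(|1⟩) = (-0.92388i)·a + (-0.382683)·b = (-0.09249 + 0.8965i)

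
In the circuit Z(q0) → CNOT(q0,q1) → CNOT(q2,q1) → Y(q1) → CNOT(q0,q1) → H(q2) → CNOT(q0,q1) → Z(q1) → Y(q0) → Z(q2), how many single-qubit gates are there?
6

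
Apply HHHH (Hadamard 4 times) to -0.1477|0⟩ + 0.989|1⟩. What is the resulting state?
-0.1477|0⟩ + 0.989|1⟩

H² = I, so an even number of Hadamards cancels: H^4 = I and the state is unchanged.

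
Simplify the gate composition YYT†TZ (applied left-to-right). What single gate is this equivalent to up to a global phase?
Z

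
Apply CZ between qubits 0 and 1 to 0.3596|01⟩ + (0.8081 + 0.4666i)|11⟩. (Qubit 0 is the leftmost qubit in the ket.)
0.3596|01⟩ + (-0.8081 - 0.4666i)|11⟩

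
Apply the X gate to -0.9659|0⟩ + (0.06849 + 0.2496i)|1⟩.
(0.06849 + 0.2496i)|0⟩ - 0.9659|1⟩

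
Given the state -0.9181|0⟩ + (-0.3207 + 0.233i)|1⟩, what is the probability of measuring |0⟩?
0.8429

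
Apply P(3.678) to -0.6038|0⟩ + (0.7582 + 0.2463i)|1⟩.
-0.6038|0⟩ + (-0.5258 - 0.5992i)|1⟩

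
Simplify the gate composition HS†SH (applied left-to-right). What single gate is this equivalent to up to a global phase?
I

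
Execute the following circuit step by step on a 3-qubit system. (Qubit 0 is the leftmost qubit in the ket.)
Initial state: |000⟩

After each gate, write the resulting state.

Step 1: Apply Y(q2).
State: i|001⟩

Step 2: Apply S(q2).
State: -|001⟩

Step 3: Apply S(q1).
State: -|001⟩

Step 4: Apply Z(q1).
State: -|001⟩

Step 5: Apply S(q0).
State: -|001⟩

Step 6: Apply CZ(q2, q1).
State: -|001⟩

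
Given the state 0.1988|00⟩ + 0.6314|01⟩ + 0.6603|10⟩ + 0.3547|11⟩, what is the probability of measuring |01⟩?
0.3987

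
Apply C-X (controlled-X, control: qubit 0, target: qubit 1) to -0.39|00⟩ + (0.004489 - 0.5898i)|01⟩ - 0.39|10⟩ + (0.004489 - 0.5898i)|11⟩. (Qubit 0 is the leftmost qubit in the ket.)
-0.39|00⟩ + (0.004489 - 0.5898i)|01⟩ + (0.004489 - 0.5898i)|10⟩ - 0.39|11⟩

C-X leaves the control-|0⟩ kets |00⟩, |01⟩ unchanged and applies X to qubit 1 on the control-|1⟩ pair (|10⟩, |11⟩).
X = [[0, 1], [1, 0]].
With a = amp(|10⟩) = -0.39 and b = amp(|11⟩) = (0.004489 - 0.5898i):
new amp(|10⟩) = (1)·b = (0.004489 - 0.5898i)
new amp(|11⟩) = (1)·a = -0.39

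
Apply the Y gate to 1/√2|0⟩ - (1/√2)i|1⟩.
-1/√2|0⟩ + (1/√2)i|1⟩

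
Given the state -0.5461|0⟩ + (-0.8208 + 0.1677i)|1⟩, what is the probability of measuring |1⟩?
0.7018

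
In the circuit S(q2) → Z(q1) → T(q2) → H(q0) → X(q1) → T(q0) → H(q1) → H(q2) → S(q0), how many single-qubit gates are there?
9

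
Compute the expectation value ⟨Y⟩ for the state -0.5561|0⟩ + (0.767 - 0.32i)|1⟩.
0.3559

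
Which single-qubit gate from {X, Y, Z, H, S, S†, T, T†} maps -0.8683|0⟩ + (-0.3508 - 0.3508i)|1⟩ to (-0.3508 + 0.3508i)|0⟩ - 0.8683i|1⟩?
Y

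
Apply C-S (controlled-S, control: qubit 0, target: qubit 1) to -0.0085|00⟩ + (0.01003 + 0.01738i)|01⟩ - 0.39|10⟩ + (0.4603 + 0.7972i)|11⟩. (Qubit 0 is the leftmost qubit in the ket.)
-0.0085|00⟩ + (0.01003 + 0.01738i)|01⟩ - 0.39|10⟩ + (-0.7972 + 0.4603i)|11⟩

C-S leaves the control-|0⟩ kets |00⟩, |01⟩ unchanged and applies S to qubit 1 on the control-|1⟩ pair (|10⟩, |11⟩).
S = [[1, 0], [0, i]].
With a = amp(|10⟩) = -0.39 and b = amp(|11⟩) = (0.4603 + 0.7972i):
new amp(|10⟩) = (1)·a = -0.39
new amp(|11⟩) = (i)·b = (-0.7972 + 0.4603i)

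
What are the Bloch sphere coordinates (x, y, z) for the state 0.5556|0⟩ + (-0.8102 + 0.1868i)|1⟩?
(-0.9003, 0.2076, -0.3826)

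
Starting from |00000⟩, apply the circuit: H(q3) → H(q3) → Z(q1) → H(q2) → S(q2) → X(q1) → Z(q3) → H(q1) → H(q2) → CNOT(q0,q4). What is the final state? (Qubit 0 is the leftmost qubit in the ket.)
(1/√8 + (1/√8)i)|00000⟩ + (1/√8 - (1/√8)i)|00100⟩ + (-1/√8 - (1/√8)i)|01000⟩ + (-1/√8 + (1/√8)i)|01100⟩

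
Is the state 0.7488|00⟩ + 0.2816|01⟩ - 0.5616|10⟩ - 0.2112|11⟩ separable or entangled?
Separable

Writing the state as a|00⟩ + b|01⟩ + c|10⟩ + d|11⟩, it is a product state iff ad − bc = 0.
Here (a, b, c, d) = (0.7488, 0.2816, -0.5616, -0.2112): ad − bc = (0.7488)(-0.2112) − (0.2816)(-0.5616) = 0, so the state is separable.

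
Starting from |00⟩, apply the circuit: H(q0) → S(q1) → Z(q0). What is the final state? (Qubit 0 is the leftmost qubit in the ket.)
1/√2|00⟩ - 1/√2|10⟩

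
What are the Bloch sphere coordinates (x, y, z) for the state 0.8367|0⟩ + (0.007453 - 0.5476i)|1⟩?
(0.01247, -0.9164, 0.4001)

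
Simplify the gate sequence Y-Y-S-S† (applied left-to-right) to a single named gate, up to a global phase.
I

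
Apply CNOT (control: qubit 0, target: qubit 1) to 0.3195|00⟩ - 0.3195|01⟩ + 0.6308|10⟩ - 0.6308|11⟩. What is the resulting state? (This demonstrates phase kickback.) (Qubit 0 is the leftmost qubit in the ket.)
0.3195|00⟩ - 0.3195|01⟩ - 0.6308|10⟩ + 0.6308|11⟩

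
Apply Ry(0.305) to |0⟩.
0.9884|0⟩ + 0.1519|1⟩

Ry(0.305) = [[cos(θ/2), −sin(θ/2)], [sin(θ/2), cos(θ/2)]]; θ = 0.305, cos(θ/2) ≈ 0.988394, sin(θ/2) ≈ 0.15191.
With a = amp(|0⟩) = 1 and b = amp(|1⟩) = 0:
new amp(|0⟩) = (0.988394)·a + (-0.15191)·b = 0.9884
new amp(|1⟩) = (0.15191)·a + (0.988394)·b = 0.1519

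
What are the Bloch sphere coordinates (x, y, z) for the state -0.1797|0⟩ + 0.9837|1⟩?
(-0.3535, 0, -0.9354)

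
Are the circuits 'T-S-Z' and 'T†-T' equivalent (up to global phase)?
No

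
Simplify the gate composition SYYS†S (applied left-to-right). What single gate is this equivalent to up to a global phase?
S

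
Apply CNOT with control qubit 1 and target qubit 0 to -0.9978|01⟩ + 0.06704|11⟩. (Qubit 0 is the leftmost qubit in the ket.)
0.06704|01⟩ - 0.9978|11⟩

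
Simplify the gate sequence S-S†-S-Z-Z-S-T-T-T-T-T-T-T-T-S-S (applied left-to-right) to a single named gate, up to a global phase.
I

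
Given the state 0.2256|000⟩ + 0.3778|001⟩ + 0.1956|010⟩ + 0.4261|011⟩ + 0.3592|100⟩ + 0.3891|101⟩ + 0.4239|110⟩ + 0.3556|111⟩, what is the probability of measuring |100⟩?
0.129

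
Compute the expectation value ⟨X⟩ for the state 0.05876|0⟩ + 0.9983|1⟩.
0.1173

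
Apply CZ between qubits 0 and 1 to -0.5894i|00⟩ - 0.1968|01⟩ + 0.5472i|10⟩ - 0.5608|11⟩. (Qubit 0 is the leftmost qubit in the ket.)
-0.5894i|00⟩ - 0.1968|01⟩ + 0.5472i|10⟩ + 0.5608|11⟩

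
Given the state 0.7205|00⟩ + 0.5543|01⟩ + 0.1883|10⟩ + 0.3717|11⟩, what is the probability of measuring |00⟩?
0.5191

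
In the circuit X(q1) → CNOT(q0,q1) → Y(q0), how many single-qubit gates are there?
2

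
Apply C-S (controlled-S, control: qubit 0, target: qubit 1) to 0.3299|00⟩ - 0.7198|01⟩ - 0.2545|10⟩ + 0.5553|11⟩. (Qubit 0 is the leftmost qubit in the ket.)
0.3299|00⟩ - 0.7198|01⟩ - 0.2545|10⟩ + 0.5553i|11⟩

C-S leaves the control-|0⟩ kets |00⟩, |01⟩ unchanged and applies S to qubit 1 on the control-|1⟩ pair (|10⟩, |11⟩).
S = [[1, 0], [0, i]].
With a = amp(|10⟩) = -0.2545 and b = amp(|11⟩) = 0.5553:
new amp(|10⟩) = (1)·a = -0.2545
new amp(|11⟩) = (i)·b = 0.5553i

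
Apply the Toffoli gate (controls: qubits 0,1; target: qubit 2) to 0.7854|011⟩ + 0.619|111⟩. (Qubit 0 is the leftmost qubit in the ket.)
0.7854|011⟩ + 0.619|110⟩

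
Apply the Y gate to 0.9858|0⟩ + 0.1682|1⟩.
-0.1682i|0⟩ + 0.9858i|1⟩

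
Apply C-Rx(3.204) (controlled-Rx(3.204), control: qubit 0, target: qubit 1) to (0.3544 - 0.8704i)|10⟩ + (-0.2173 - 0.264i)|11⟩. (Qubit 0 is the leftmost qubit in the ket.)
(-0.2749 + 0.2443i)|10⟩ + (-0.8632 - 0.346i)|11⟩

C-Rx(3.204) leaves the control-|0⟩ kets |00⟩, |01⟩ unchanged and applies Rx(3.204) to qubit 1 on the control-|1⟩ pair (|10⟩, |11⟩).
Rx(3.204) = [[cos(θ/2), −i·sin(θ/2)], [−i·sin(θ/2), cos(θ/2)]]; θ = 3.204, cos(θ/2) ≈ -0.0311986, sin(θ/2) ≈ 0.999513.
With a = amp(|10⟩) = (0.3544 - 0.8704i) and b = amp(|11⟩) = (-0.2173 - 0.264i):
new amp(|10⟩) = (-0.0311986)·a + (-0.999513i)·b = (-0.2749 + 0.2443i)
new amp(|11⟩) = (-0.999513i)·a + (-0.0311986)·b = (-0.8632 - 0.346i)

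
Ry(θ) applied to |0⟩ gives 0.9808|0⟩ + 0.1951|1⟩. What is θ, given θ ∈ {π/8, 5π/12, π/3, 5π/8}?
π/8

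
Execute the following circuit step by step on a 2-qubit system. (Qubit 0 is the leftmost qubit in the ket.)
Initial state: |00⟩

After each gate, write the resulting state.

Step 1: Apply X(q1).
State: |01⟩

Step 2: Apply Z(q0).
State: |01⟩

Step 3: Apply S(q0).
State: |01⟩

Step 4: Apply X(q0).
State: |11⟩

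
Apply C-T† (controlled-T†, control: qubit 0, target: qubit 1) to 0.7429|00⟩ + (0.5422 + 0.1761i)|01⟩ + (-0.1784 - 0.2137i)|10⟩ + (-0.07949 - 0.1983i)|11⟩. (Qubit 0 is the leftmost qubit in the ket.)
0.7429|00⟩ + (0.5422 + 0.1761i)|01⟩ + (-0.1784 - 0.2137i)|10⟩ + (-0.1964 - 0.08401i)|11⟩

C-T† leaves the control-|0⟩ kets |00⟩, |01⟩ unchanged and applies T† to qubit 1 on the control-|1⟩ pair (|10⟩, |11⟩).
T† = [[1, 0], [0, (1/√2 - (1/√2)i)]].
With a = amp(|10⟩) = (-0.1784 - 0.2137i) and b = amp(|11⟩) = (-0.07949 - 0.1983i):
new amp(|10⟩) = (1)·a = (-0.1784 - 0.2137i)
new amp(|11⟩) = (1/√2 - (1/√2)i)·b = (-0.1964 - 0.08401i)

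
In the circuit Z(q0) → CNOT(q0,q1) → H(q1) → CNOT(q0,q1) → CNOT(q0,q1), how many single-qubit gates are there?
2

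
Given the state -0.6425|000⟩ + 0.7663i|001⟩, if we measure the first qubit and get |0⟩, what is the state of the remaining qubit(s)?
-0.6425|00⟩ + 0.7663i|01⟩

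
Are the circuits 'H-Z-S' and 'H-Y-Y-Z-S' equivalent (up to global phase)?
Yes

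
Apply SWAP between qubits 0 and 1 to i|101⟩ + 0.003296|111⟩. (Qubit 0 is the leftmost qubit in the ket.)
i|011⟩ + 0.003296|111⟩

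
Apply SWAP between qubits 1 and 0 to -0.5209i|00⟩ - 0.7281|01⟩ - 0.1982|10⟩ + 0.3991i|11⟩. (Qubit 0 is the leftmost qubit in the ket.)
-0.5209i|00⟩ - 0.1982|01⟩ - 0.7281|10⟩ + 0.3991i|11⟩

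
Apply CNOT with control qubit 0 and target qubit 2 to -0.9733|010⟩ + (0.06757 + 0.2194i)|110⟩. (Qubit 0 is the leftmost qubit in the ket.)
-0.9733|010⟩ + (0.06757 + 0.2194i)|111⟩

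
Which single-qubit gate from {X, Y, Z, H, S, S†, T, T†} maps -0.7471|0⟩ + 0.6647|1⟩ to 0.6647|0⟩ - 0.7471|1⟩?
X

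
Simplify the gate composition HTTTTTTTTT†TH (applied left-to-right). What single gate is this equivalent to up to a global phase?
I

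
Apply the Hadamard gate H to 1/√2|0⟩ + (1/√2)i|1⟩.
(1/2 + (1/2)i)|0⟩ + (1/2 - (1/2)i)|1⟩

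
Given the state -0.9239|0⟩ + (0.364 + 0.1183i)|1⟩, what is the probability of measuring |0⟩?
0.8536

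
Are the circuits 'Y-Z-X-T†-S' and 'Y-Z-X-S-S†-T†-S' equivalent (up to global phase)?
Yes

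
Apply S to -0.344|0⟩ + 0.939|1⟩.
-0.344|0⟩ + 0.939i|1⟩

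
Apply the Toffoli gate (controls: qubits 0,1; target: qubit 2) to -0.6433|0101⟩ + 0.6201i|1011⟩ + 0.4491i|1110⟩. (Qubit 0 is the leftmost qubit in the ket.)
-0.6433|0101⟩ + 0.6201i|1011⟩ + 0.4491i|1100⟩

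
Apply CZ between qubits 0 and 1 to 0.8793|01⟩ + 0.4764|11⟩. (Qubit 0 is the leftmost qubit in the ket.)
0.8793|01⟩ - 0.4764|11⟩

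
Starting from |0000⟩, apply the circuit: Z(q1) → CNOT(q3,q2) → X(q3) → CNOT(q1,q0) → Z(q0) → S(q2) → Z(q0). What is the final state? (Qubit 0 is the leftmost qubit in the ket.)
|0001⟩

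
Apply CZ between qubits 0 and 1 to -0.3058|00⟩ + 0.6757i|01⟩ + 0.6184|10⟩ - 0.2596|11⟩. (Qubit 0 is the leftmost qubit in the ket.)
-0.3058|00⟩ + 0.6757i|01⟩ + 0.6184|10⟩ + 0.2596|11⟩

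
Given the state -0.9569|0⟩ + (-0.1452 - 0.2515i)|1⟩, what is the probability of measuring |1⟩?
0.08434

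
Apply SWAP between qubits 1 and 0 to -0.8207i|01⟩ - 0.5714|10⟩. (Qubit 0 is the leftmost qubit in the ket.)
-0.5714|01⟩ - 0.8207i|10⟩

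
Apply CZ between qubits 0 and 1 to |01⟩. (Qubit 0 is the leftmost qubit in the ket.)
|01⟩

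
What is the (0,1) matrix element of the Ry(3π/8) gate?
-0.5556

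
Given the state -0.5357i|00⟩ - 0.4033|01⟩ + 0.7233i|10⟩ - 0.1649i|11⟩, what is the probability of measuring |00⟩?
0.287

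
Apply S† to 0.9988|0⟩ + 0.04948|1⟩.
0.9988|0⟩ - 0.04948i|1⟩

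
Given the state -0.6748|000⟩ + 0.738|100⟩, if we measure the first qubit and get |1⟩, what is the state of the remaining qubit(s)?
|00⟩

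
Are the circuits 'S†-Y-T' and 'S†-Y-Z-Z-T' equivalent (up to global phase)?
Yes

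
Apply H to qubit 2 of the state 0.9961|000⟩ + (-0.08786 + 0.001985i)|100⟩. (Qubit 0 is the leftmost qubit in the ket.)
0.7043|000⟩ + 0.7043|001⟩ + (-0.06213 + 0.001404i)|100⟩ + (-0.06213 + 0.001404i)|101⟩

H on qubit 2 mixes each pair of kets that differ only in qubit 2: amplitudes (a, b) of (|…0…⟩, |…1…⟩) become ((a + b)/√2, (a − b)/√2). Kets absent from the input have amplitude 0.
(|000⟩, |001⟩): (a, b) = (0.9961, 0) → (0.7043, 0.7043)
(|100⟩, |101⟩): (a, b) = ((-0.08786 + 0.001985i), 0) → ((-0.06213 + 0.001404i), (-0.06213 + 0.001404i))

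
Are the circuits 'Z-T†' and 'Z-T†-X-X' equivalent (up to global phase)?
Yes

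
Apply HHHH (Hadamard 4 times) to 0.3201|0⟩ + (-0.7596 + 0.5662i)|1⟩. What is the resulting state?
0.3201|0⟩ + (-0.7596 + 0.5662i)|1⟩

H² = I, so an even number of Hadamards cancels: H^4 = I and the state is unchanged.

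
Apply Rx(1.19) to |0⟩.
0.8281|0⟩ - 0.5605i|1⟩

Rx(1.19) = [[cos(θ/2), −i·sin(θ/2)], [−i·sin(θ/2), cos(θ/2)]]; θ = 1.19, cos(θ/2) ≈ 0.828148, sin(θ/2) ≈ 0.560509.
With a = amp(|0⟩) = 1 and b = amp(|1⟩) = 0:
new amp(|0⟩) = (0.828148)·a + (-0.560509i)·b = 0.8281
new amp(|1⟩) = (-0.560509i)·a + (0.828148)·b = -0.5605i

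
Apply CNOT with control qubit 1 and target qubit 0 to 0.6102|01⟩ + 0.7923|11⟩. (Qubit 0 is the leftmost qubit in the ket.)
0.7923|01⟩ + 0.6102|11⟩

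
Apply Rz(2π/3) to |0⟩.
(1/2 - 0.866i)|0⟩

Rz(2π/3) = [[e^(−iθ/2), 0], [0, e^(iθ/2)]] with e^(±iθ/2) = cos(θ/2) ± i·sin(θ/2); θ = 2π/3, cos(θ/2) ≈ 0.5, sin(θ/2) ≈ 0.866025.
With a = amp(|0⟩) = 1 and b = amp(|1⟩) = 0:
new amp(|0⟩) = (0.5 - 0.866025i)·a = (1/2 - 0.866i)
new amp(|1⟩) = (0.5 + 0.866025i)·b = 0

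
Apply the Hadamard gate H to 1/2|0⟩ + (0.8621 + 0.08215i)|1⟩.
(0.9632 + 0.05809i)|0⟩ + (-0.256 - 0.05809i)|1⟩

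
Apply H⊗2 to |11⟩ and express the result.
1/2|00⟩ - 1/2|01⟩ - 1/2|10⟩ + 1/2|11⟩

H⊗2 gives amp(|y⟩) = (1/2) Σ_x (−1)^(x·y) amp(|x⟩), where x·y is the number of positions in which both x and y have a 1.
|00⟩: (1)/2 = 1/2
|01⟩: (-1)/2 = -1/2
|10⟩: (-1)/2 = -1/2
|11⟩: (1)/2 = 1/2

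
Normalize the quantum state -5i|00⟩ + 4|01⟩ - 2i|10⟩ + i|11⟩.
-0.7372i|00⟩ + 0.5898|01⟩ - 0.2949i|10⟩ + 0.1474i|11⟩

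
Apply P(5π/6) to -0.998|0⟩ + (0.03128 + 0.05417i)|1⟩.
-0.998|0⟩ + (-0.05417 - 0.03127i)|1⟩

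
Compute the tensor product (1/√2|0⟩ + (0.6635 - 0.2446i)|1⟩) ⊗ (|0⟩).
1/√2|00⟩ + (0.6635 - 0.2446i)|10⟩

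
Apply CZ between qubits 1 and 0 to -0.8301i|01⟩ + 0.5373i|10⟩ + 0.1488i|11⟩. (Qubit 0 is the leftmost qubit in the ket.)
-0.8301i|01⟩ + 0.5373i|10⟩ - 0.1488i|11⟩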